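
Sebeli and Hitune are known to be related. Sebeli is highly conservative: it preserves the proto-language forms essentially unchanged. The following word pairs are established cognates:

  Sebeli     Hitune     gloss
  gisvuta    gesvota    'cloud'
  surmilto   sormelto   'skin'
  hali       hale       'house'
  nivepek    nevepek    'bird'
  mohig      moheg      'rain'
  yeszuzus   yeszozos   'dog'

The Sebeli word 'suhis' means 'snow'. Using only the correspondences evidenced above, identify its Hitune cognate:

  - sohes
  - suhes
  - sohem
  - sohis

gisvuta ~ gesvota, yeszuzus ~ yeszozos — Sebeli u corresponds to Hitune o after a consonant, before a consonant other than r, m, n, p, b, f, v.
gisvuta ~ gesvota, surmilto ~ sormelto — Sebeli i corresponds to Hitune e after a consonant, before a consonant other than r, m, n, p, b, f, v.
Applying these to Sebeli 'suhis':
  suhis → sohis   (u→o after a consonant, before a consonant other than r, m, n, p, b, f, v)
  sohis → sohes   (i→e after a consonant, before a consonant other than r, m, n, p, b, f, v)
So the Hitune cognate is 'sohes'.

sohes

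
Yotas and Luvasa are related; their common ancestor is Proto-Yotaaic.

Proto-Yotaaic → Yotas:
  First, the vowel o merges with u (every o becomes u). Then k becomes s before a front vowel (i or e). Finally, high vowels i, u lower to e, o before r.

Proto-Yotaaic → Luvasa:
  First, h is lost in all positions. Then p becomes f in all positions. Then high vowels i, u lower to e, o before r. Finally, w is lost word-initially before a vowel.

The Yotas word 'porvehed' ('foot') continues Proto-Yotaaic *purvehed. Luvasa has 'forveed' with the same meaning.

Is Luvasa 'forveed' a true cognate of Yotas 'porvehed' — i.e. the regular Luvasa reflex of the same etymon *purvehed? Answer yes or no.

Derive the expected Luvasa reflex of *purvehed:
Luvasa: *purvehed
  purvehed → purveed   [h-loss]
  purveed → furveed   [unconditioned shift]
  furveed → forveed   [pre-rhotic lowering]
  forveed (rule 4 does not apply)
  giving Luvasa forveed.
Luvasa 'forveed' matches the regular reflex exactly, so the pair is cognate.

yes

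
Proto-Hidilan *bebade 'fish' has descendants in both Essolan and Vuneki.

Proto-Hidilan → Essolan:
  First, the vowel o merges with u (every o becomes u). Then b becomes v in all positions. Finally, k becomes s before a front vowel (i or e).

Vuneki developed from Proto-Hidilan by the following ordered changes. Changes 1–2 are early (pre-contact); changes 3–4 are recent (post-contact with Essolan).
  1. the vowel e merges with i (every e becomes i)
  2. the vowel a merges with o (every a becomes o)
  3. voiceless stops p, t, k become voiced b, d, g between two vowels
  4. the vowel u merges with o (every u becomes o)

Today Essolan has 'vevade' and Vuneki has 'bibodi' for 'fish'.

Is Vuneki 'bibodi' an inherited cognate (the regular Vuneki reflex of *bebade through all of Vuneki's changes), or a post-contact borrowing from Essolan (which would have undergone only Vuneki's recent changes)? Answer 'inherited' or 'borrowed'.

inherited

If inherited, *bebade would pass through all of Vuneki's changes:
Vuneki: *bebade > bibadi > bibodi  (by vowel merger, vowel merger)
If borrowed from Essolan 'vevade' after the early changes, it would undergo only the recent ones:
  rule 3 (intervocalic voicing): no change (vevade)
  rule 4 (vowel merger): no change (vevade)
  ⇒ as a loan: vevade
Vuneki 'bibodi' matches the inherited outcome exactly, so it is an inherited cognate, not a loan.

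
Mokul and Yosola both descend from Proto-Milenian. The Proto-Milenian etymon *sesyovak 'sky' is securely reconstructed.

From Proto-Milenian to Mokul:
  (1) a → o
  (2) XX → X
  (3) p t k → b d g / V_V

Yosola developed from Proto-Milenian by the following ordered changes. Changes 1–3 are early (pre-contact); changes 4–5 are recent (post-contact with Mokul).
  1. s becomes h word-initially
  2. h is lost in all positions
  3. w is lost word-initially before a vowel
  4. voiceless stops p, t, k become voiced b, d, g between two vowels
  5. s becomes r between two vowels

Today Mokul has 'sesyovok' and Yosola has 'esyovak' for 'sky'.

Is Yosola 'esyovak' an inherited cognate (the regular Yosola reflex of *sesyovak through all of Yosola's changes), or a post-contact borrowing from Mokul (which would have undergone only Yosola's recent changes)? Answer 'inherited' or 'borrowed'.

If inherited, *sesyovak would pass through all of Yosola's changes:
Yosola: start from *sesyovak.
  rule 1 (debuccalisation): sesyovak → hesyovak
  rule 2 (h-loss): hesyovak → esyovak
  rule 3: no change — esyovak
  rule 4: no change — esyovak
  rule 5: no change — esyovak
  ⇒ Yosola esyovak
If borrowed from Mokul 'sesyovok' after the early changes, it would undergo only the recent ones:
  rule 4 (intervocalic voicing): no change (sesyovok)
  rule 5 (rhotacism): no change (sesyovok)
  ⇒ as a loan: sesyovok
Yosola 'esyovak' matches the inherited outcome exactly, so it is an inherited cognate, not a loan.

inherited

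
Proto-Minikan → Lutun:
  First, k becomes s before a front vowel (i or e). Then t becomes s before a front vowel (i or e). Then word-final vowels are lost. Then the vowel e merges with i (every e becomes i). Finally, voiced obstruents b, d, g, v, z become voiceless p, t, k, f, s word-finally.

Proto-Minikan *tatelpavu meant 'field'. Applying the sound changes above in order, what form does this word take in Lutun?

Lutun: *tatelpavu > taselpavu > taselpav > tasilpav > tasilpaf  (by palatalisation, apocope, vowel merger, final devoicing)

tasilpaf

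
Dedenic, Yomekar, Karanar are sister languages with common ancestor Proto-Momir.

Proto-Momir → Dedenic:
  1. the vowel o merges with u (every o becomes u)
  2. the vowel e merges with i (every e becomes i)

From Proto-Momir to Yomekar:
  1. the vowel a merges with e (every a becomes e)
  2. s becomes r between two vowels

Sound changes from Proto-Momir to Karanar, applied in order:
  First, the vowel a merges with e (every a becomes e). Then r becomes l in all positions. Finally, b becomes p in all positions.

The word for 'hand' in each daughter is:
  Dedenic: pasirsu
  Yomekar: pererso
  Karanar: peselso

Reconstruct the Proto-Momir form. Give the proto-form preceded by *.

Position 4: Dedenic has i, Yomekar has e, Karanar has e. Taking the neighbouring segments as reconstructed: Dedenic i could go back to *e or *i; Yomekar e could go back to *a or *e; Karanar e could go back to *a or *e — the one source consistent with every daughter is *e.
Position 7: Dedenic has u, Yomekar has o, Karanar has o. Yomekar preserves o here (none of its changes turn any other segment into o), so the proto-segment is *o.
Position 5: Dedenic has r, Yomekar has r, Karanar has l. Dedenic preserves r here (none of its changes turn any other segment into r), so the proto-segment is *r.
Continuing position by position gives *paserso; check it forward:
Dedenic: start from *paserso.
  rule 1 (vowel merger): paserso → pasersu
  rule 2 (vowel merger): pasersu → pasirsu
  ⇒ Dedenic pasirsu
Yomekar: *paserso
  paserso → peserso   [vowel merger]
  peserso → pererso   [rhotacism]
  giving Yomekar pererso.
Karanar: *paserso > peserso > peselso  (by vowel merger, unconditioned shift)
*paserso is the unique common source.

*paserso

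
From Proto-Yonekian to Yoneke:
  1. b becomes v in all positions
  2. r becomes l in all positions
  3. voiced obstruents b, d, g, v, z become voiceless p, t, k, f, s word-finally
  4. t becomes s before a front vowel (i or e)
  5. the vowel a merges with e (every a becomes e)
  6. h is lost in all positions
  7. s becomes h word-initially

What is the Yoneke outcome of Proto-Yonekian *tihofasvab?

Yoneke: *tihofasvab > tihofasvav > tihofasvaf > sihofasvaf > sihofesvef > siofesvef > hiofesvef  (by unconditioned shift, final devoicing, palatalisation, vowel merger, h-loss, debuccalisation)

hiofesvef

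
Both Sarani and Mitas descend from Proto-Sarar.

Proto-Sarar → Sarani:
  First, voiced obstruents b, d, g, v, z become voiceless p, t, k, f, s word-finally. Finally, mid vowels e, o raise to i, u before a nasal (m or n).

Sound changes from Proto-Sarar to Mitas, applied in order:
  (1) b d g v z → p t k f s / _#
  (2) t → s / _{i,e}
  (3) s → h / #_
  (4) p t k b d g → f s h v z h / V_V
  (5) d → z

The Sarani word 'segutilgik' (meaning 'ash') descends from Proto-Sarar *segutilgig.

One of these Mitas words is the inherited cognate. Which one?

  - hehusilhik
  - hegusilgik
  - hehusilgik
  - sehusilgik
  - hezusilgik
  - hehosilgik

Mitas: *segutilgig
  segutilgig → segutilgik   [final devoicing]
  segutilgik → segusilgik   [palatalisation]
  segusilgik → hegusilgik   [debuccalisation]
  hegusilgik → hehusilgik   [intervocalic lenition]
  hehusilgik (rule 5 does not apply)
  giving Mitas hehusilgik.
Among the options, 'hehusilgik' alone shows every Mitas change applied in order.

hehusilgik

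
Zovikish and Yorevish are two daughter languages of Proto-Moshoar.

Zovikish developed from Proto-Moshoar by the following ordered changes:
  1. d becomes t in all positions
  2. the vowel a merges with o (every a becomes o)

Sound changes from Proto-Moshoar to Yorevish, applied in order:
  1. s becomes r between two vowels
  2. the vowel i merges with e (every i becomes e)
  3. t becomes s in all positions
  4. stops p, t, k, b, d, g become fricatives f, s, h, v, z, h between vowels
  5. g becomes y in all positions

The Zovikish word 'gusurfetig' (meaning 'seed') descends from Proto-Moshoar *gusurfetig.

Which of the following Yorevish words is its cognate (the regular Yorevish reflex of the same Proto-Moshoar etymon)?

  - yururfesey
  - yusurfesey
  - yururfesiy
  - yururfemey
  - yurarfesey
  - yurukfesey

Yorevish: start from *gusurfetig.
  rule 1 (rhotacism): gusurfetig → gururfetig
  rule 2 (vowel merger): gururfetig → gururfeteg
  rule 3 (unconditioned shift): gururfeteg → gururfeseg
  rule 4: no change — gururfeseg
  rule 5 (unconditioned shift): gururfeseg → yururfesey
  ⇒ Yorevish yururfesey
Only 'yururfesey' matches the regular Yorevish development of *gusurfetig.

yururfesey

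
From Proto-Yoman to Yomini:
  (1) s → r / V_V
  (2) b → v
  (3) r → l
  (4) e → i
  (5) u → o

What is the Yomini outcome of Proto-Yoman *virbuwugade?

Yomini: *virbuwugade > virvuwugade > vilvuwugade > vilvuwugadi > vilvowogadi  (by unconditioned shift, unconditioned shift, vowel merger, vowel merger)

vilvowogadi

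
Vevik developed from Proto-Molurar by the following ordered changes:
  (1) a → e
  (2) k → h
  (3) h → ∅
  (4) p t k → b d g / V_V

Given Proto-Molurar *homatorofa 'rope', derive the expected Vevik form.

Vevik: *homatorofa > hometorofe > ometorofe > omedorofe  (by vowel merger, h-loss, intervocalic voicing)

omedorofe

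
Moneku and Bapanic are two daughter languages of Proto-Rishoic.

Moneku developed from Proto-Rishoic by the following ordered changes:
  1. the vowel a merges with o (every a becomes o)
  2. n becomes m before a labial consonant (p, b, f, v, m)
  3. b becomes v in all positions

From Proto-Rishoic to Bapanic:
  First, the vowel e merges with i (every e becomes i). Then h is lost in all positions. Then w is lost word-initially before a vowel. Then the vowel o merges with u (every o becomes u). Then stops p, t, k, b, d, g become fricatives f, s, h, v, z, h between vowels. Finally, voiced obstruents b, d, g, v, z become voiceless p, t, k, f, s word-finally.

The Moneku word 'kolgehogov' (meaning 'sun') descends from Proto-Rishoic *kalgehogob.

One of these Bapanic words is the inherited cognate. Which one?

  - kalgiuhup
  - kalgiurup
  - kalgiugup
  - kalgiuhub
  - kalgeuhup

kalgiuhup

Bapanic: start from *kalgehogob.
  rule 1 (vowel merger): kalgehogob → kalgihogob
  rule 2 (h-loss): kalgihogob → kalgiogob
  rule 3: no change — kalgiogob
  rule 4 (vowel merger): kalgiogob → kalgiugub
  rule 5 (intervocalic lenition): kalgiugub → kalgiuhub
  rule 6 (final devoicing): kalgiuhub → kalgiuhup
  ⇒ Bapanic kalgiuhup
The other candidates each miss or misapply at least one Bapanic change.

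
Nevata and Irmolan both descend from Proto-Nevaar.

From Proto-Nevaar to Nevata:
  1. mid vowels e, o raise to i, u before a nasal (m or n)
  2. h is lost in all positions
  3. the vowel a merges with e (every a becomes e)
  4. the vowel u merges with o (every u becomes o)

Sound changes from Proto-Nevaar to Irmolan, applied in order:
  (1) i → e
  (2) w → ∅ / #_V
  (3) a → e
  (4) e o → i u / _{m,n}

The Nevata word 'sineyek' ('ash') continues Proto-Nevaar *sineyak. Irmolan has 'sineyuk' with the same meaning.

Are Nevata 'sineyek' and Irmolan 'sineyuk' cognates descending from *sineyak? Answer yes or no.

Derive the expected Irmolan reflex of *sineyak:
Irmolan: *sineyak
  sineyak → seneyak   [vowel merger]
  seneyak (rule 2 does not apply)
  seneyak → seneyek   [vowel merger]
  seneyek → sineyek   [pre-nasal raising]
  giving Irmolan sineyek.
The regular Irmolan reflex would be 'sineyek', but the attested form is 'sineyuk'. The correspondence is irregular, so they are not cognates (the Irmolan form has a different source).

no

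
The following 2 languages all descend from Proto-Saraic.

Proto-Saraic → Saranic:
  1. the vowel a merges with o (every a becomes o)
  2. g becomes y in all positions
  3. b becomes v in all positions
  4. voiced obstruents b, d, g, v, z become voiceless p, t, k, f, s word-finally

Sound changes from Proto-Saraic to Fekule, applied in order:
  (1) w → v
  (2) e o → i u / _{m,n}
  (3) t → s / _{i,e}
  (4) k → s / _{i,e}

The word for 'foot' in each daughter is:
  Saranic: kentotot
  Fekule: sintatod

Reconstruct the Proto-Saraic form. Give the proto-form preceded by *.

Position 2: Saranic has e, Fekule has i. Saranic preserves e here (none of its changes turn any other segment into e), so the proto-segment is *e.
Position 5: Saranic has o, Fekule has a. Fekule preserves a here (none of its changes turn any other segment into a), so the proto-segment is *a.
Position 8: Saranic has t, Fekule has d. Fekule preserves d here (none of its changes turn any other segment into d), so the proto-segment is *d.
Verify the candidate proto-form against each daughter:
Saranic: *kentatod
  kentatod → kentotod   [vowel merger]
  kentotod (rule 2 does not apply)
  kentotod (rule 3 does not apply)
  kentotod → kentotot   [final devoicing]
  giving Saranic kentotot.
Fekule: *kentatod
  kentatod (rule 1 does not apply)
  kentatod → kintatod   [pre-nasal raising]
  kintatod (rule 3 does not apply)
  kintatod → sintatod   [palatalisation]
  giving Fekule sintatod.
Only *kentatod yields all of Saranic kentotot, Fekule sintatod.

*kentatod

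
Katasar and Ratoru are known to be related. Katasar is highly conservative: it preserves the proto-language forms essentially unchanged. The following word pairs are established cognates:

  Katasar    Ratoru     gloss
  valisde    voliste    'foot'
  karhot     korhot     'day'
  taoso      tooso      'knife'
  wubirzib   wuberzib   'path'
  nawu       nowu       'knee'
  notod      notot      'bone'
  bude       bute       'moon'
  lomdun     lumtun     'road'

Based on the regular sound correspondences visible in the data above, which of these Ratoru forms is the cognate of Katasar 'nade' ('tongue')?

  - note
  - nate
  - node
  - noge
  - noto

valisde ~ voliste, nawu ~ nowu — Katasar a corresponds to Ratoru o after a consonant, before a consonant other than r, m, n, p, b, f, v.
bude ~ bute — Katasar d corresponds to Ratoru t between vowels (before a front vowel).
Applying these to Katasar 'nade':
  nade → node   (a→o after a consonant, before a consonant other than r, m, n, p, b, f, v)
  node → note   (d→t between vowels (before a front vowel))
So the Ratoru cognate is 'note'.

note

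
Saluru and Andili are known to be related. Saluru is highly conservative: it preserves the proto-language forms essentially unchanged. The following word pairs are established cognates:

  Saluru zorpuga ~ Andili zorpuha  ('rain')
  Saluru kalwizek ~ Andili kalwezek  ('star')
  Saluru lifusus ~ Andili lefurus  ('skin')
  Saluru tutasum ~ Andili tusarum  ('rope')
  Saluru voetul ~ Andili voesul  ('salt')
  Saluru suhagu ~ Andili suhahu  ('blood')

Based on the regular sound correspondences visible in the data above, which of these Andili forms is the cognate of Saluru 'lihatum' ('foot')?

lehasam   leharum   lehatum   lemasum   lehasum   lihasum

lehasum

kalwizek ~ kalwezek — Saluru i corresponds to Andili e after a consonant, before a consonant other than r, m, n, p, b, f, v.
voetul ~ voesul — Saluru t corresponds to Andili s between vowels (before a back vowel).
Applying these to Saluru 'lihatum':
  lihatum → lehatum   (i→e after a consonant, before a consonant other than r, m, n, p, b, f, v)
  lehatum → lehasum   (t→s between vowels (before a back vowel))
So the Andili cognate is 'lehasum'.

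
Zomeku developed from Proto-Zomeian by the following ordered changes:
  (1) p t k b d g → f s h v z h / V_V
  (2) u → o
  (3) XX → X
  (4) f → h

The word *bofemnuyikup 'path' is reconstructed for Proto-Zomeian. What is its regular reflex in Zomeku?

Zomeku: start from *bofemnuyikup.
  rule 1 (intervocalic lenition): bofemnuyikup → bofemnuyihup
  rule 2 (vowel merger): bofemnuyihup → bofemnoyihop
  rule 3: no change — bofemnoyihop
  rule 4 (unconditioned shift): bofemnoyihop → bohemnoyihop
  ⇒ Zomeku bohemnoyihop

bohemnoyihop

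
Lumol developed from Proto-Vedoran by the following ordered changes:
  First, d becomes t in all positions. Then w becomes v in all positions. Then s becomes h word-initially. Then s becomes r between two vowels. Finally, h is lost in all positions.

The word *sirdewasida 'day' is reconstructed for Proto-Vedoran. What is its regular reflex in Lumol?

Lumol: *sirdewasida > sirtewasita > sirtevasita > hirtevasita > hirtevarita > irtevarita  (by unconditioned shift, unconditioned shift, debuccalisation, rhotacism, h-loss)

irtevarita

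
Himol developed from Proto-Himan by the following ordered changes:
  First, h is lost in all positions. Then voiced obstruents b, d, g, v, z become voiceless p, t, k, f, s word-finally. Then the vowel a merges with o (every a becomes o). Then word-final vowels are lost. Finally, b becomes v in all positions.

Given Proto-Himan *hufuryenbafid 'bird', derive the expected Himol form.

ufuryenvofit

Himol: *hufuryenbafid > ufuryenbafid > ufuryenbafit > ufuryenbofit > ufuryenvofit  (by h-loss, final devoicing, vowel merger, unconditioned shift)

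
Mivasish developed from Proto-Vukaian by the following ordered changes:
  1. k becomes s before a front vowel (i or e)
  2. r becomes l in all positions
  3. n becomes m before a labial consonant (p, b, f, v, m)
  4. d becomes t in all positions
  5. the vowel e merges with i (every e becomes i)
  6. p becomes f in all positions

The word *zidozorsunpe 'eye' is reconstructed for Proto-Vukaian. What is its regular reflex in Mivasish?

Mivasish: *zidozorsunpe > zidozolsunpe > zidozolsumpe > zitozolsumpe > zitozolsumpi > zitozolsumfi  (by unconditioned shift, nasal place assimilation, unconditioned shift, vowel merger, unconditioned shift)

zitozolsumfi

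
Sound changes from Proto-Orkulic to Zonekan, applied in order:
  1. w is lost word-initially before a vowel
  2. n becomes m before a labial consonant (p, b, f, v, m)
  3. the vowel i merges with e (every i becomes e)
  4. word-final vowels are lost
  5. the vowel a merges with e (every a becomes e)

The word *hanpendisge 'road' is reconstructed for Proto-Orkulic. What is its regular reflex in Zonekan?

hempendesg

Zonekan: start from *hanpendisge.
  rule 1: no change — hanpendisge
  rule 2 (nasal place assimilation): hanpendisge → hampendisge
  rule 3 (vowel merger): hampendisge → hampendesge
  rule 4 (apocope): hampendesge → hampendesg
  rule 5 (vowel merger): hampendesg → hempendesg
  ⇒ Zonekan hempendesg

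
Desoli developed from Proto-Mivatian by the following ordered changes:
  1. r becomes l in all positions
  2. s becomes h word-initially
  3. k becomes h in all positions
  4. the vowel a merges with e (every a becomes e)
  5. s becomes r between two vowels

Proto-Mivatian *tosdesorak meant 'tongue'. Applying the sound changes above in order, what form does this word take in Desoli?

tosderoleh

Desoli: *tosdesorak
  tosdesorak → tosdesolak   [unconditioned shift]
  tosdesolak (rule 2 does not apply)
  tosdesolak → tosdesolah   [unconditioned shift]
  tosdesolah → tosdesoleh   [vowel merger]
  tosdesoleh → tosderoleh   [rhotacism]
  giving Desoli tosderoleh.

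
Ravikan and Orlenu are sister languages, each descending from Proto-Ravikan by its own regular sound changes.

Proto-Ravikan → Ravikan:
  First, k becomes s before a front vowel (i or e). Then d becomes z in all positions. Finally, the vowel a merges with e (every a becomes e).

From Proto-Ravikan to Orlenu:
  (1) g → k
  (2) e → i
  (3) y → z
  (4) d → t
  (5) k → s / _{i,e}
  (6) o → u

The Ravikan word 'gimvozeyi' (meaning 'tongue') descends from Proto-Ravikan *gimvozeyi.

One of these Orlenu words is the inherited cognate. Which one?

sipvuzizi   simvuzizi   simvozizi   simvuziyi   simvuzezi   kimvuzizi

simvuzizi

Orlenu: *gimvozeyi
  gimvozeyi → kimvozeyi   [unconditioned shift]
  kimvozeyi → kimvoziyi   [vowel merger]
  kimvoziyi → kimvozizi   [unconditioned shift]
  kimvozizi (rule 4 does not apply)
  kimvozizi → simvozizi   [palatalisation]
  simvozizi → simvuzizi   [vowel merger]
  giving Orlenu simvuzizi.
The other candidates each miss or misapply at least one Orlenu change.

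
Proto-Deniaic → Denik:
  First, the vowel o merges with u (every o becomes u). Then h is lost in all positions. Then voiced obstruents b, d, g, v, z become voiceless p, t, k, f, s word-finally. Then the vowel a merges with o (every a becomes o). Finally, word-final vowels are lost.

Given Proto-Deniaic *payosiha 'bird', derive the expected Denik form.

Denik: *payosiha > payusiha > payusia > poyusio > poyusi  (by vowel merger, h-loss, vowel merger, apocope)

poyusi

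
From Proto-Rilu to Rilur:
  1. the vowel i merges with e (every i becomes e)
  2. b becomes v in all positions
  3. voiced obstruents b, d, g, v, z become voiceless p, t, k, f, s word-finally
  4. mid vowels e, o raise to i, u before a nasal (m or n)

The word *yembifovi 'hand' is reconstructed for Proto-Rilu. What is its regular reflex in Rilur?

Rilur: *yembifovi > yembefove > yemvefove > yimvefove  (by vowel merger, unconditioned shift, pre-nasal raising)

yimvefove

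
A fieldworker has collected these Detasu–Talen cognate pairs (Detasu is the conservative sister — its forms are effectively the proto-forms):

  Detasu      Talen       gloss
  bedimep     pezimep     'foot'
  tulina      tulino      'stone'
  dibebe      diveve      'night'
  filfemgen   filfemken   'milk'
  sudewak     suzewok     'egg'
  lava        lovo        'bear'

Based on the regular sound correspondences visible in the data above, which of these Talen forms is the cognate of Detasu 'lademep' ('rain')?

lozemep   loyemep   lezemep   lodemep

lozemep

sudewak ~ suzewok — Detasu a corresponds to Talen o after a consonant, before a consonant other than r, m, n, p, b, f, v.
sudewak ~ suzewok — Detasu d corresponds to Talen z between vowels (before a front vowel).
Applying these to Detasu 'lademep':
  lademep → lodemep   (a→o after a consonant, before a consonant other than r, m, n, p, b, f, v)
  lodemep → lozemep   (d→z between vowels (before a front vowel))
So the Talen cognate is 'lozemep'.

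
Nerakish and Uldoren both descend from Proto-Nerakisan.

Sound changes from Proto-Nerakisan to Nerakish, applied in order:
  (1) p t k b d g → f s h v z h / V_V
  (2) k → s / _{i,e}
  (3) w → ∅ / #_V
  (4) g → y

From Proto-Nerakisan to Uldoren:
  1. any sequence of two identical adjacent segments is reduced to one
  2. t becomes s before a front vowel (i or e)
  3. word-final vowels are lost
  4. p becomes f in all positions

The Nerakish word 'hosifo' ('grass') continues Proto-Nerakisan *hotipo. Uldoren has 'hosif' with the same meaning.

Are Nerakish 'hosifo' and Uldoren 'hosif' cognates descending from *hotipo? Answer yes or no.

yes

Derive the expected Uldoren reflex of *hotipo:
Uldoren: *hotipo
  hotipo (rule 1 does not apply)
  hotipo → hosipo   [palatalisation]
  hosipo → hosip   [apocope]
  hosip → hosif   [unconditioned shift]
  giving Uldoren hosif.
Uldoren 'hosif' matches the regular reflex exactly, so the pair is cognate.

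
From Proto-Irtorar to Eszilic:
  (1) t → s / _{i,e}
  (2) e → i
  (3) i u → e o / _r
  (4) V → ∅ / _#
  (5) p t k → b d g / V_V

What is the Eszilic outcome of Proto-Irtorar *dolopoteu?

Eszilic: *dolopoteu
  dolopoteu → doloposeu   [palatalisation]
  doloposeu → doloposiu   [vowel merger]
  doloposiu (rule 3 does not apply)
  doloposiu → doloposi   [apocope]
  doloposi → dolobosi   [intervocalic voicing]
  giving Eszilic dolobosi.

dolobosi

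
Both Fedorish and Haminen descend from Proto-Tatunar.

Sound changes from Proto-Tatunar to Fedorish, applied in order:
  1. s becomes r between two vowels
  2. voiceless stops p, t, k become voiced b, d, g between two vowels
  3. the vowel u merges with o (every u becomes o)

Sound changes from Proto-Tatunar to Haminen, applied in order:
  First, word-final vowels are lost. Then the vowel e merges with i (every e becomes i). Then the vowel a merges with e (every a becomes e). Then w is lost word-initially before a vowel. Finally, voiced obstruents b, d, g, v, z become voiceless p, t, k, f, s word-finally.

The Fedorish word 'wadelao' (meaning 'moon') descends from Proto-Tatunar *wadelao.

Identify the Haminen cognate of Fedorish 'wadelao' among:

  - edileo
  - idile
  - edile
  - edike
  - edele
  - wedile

edile

Haminen: *wadelao > wadela > wadila > wedile > edile  (by apocope, vowel merger, vowel merger, glide loss)
Among the options, 'edile' alone shows every Haminen change applied in order.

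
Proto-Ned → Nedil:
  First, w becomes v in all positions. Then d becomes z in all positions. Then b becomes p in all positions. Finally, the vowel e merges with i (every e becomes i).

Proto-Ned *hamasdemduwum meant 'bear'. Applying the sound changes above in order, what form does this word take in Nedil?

hamaszimzuvum

Nedil: *hamasdemduwum > hamasdemduvum > hamaszemzuvum > hamaszimzuvum  (by unconditioned shift, unconditioned shift, vowel merger)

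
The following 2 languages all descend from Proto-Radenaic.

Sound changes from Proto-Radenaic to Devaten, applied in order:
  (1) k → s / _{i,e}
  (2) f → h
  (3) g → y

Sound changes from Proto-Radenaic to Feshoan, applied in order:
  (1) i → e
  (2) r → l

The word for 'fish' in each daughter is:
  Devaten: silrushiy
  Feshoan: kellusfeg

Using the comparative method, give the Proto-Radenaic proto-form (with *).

Position 4: Devaten has r, Feshoan has l. Devaten preserves r here (none of its changes turn any other segment into r), so the proto-segment is *r.
Position 8: Devaten has i, Feshoan has e. Devaten preserves i here (none of its changes turn any other segment into i), so the proto-segment is *i.
Continuing position by position gives *kilrusfig; check it forward:
Devaten: start from *kilrusfig.
  rule 1 (palatalisation): kilrusfig → silrusfig
  rule 2 (unconditioned shift): silrusfig → silrushig
  rule 3 (unconditioned shift): silrushig → silrushiy
  ⇒ Devaten silrushiy
Feshoan: start from *kilrusfig.
  rule 1 (vowel merger): kilrusfig → kelrusfeg
  rule 2 (unconditioned shift): kelrusfeg → kellusfeg
  ⇒ Feshoan kellusfeg
Only *kilrusfig yields all of Devaten silrushiy, Feshoan kellusfeg.

*kilrusfig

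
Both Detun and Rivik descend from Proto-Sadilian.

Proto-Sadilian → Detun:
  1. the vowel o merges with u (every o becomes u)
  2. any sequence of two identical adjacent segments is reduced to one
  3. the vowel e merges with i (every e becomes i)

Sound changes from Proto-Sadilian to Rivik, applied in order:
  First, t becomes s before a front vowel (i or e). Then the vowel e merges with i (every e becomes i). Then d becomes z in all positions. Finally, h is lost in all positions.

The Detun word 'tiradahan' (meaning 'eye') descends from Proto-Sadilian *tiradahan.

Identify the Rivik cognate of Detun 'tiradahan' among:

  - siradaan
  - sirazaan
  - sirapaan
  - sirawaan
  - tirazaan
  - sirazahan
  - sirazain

sirazaan

Rivik: start from *tiradahan.
  rule 1 (palatalisation): tiradahan → siradahan
  rule 2: no change — siradahan
  rule 3 (unconditioned shift): siradahan → sirazahan
  rule 4 (h-loss): sirazahan → sirazaan
  ⇒ Rivik sirazaan
The other candidates each miss or misapply at least one Rivik change.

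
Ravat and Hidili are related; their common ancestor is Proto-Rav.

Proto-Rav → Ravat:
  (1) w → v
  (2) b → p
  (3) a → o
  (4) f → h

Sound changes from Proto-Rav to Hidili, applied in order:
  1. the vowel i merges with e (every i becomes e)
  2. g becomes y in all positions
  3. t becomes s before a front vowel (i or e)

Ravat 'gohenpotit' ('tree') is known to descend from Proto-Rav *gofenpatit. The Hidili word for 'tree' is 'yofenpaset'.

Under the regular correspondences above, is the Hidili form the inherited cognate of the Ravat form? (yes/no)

yes

Derive the expected Hidili reflex of *gofenpatit:
Hidili: *gofenpatit > gofenpatet > yofenpatet > yofenpaset  (by vowel merger, unconditioned shift, palatalisation)
Hidili 'yofenpaset' matches the regular reflex exactly, so the pair is cognate.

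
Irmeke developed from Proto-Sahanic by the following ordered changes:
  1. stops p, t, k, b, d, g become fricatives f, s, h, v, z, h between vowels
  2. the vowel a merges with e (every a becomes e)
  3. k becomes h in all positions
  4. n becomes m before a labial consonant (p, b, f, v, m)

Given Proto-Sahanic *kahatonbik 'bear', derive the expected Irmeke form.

Irmeke: *kahatonbik > kahasonbik > kehesonbik > hehesonbih > hehesombih  (by intervocalic lenition, vowel merger, unconditioned shift, nasal place assimilation)

hehesombih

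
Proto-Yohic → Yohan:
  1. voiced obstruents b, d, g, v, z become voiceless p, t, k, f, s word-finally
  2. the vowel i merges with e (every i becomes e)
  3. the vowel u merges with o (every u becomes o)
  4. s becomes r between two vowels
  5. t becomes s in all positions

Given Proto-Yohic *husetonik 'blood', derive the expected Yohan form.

Yohan: *husetonik
  husetonik (rule 1 does not apply)
  husetonik → husetonek   [vowel merger]
  husetonek → hosetonek   [vowel merger]
  hosetonek → horetonek   [rhotacism]
  horetonek → horesonek   [unconditioned shift]
  giving Yohan horesonek.

horesonek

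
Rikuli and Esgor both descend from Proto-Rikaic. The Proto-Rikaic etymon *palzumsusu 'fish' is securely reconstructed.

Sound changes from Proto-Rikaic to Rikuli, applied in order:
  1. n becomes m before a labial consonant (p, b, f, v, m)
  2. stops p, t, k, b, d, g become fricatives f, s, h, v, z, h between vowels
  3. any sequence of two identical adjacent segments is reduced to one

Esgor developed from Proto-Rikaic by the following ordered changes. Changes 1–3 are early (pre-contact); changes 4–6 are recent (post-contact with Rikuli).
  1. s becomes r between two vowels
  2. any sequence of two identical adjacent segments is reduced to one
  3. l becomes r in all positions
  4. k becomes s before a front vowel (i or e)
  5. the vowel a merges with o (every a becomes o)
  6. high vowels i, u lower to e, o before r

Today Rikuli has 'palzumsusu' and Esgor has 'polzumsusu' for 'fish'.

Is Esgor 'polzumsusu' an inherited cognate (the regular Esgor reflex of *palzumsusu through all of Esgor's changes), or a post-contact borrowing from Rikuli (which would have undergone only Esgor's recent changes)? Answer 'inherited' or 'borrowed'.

If inherited, *palzumsusu would pass through all of Esgor's changes:
Esgor: *palzumsusu > palzumsuru > parzumsuru > porzumsuru > porzumsoru  (by rhotacism, unconditioned shift, vowel merger, pre-rhotic lowering)
If borrowed from Rikuli 'palzumsusu' after the early changes, it would undergo only the recent ones:
  rule 4 (palatalisation): no change (palzumsusu)
  rule 5 (vowel merger): palzumsusu → polzumsusu
  rule 6 (pre-rhotic lowering): no change (polzumsusu)
  ⇒ as a loan: polzumsusu
Esgor 'polzumsusu' matches the loan outcome 'polzumsusu', not the inherited 'porzumsoru' — it skipped the early Esgor changes, so it was borrowed from Rikuli.

borrowed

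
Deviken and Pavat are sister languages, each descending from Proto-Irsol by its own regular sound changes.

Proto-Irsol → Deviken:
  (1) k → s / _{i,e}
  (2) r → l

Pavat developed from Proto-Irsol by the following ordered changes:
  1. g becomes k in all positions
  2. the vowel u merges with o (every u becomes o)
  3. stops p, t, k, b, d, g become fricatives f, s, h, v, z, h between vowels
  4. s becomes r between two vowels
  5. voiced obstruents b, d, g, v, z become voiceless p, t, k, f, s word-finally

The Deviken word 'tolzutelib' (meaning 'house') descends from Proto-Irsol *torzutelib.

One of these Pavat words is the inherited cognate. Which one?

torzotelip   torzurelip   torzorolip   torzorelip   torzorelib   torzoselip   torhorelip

Pavat: *torzutelib
  torzutelib (rule 1 does not apply)
  torzutelib → torzotelib   [vowel merger]
  torzotelib → torzoselib   [intervocalic lenition]
  torzoselib → torzorelib   [rhotacism]
  torzorelib → torzorelip   [final devoicing]
  giving Pavat torzorelip.
The other candidates each miss or misapply at least one Pavat change.

torzorelip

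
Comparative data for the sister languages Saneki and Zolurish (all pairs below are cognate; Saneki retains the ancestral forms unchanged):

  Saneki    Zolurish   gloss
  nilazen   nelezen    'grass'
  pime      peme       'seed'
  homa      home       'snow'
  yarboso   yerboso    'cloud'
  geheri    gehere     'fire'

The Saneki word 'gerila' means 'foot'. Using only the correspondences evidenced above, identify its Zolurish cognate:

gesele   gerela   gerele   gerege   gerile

nilazen ~ nelezen — Saneki i corresponds to Zolurish e after a consonant, before a consonant other than r, m, n, p, b, f, v.
homa ~ home — Saneki a corresponds to Zolurish e word-finally.
Applying these to Saneki 'gerila':
  gerila → gerela   (i→e after a consonant, before a consonant other than r, m, n, p, b, f, v)
  gerela → gerele   (a→e word-finally)
So the Zolurish cognate is 'gerele'.

gerele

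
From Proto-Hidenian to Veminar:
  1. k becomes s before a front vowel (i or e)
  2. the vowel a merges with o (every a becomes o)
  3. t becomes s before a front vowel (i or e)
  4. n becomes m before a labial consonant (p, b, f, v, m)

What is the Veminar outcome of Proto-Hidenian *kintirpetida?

Veminar: start from *kintirpetida.
  rule 1 (palatalisation): kintirpetida → sintirpetida
  rule 2 (vowel merger): sintirpetida → sintirpetido
  rule 3 (palatalisation): sintirpetido → sinsirpesido
  rule 4: no change — sinsirpesido
  ⇒ Veminar sinsirpesido

sinsirpesido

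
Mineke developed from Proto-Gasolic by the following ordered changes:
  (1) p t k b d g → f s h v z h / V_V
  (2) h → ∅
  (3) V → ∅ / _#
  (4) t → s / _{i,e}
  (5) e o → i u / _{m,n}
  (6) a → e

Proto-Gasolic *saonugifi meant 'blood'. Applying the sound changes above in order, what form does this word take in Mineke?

seunuif

Mineke: *saonugifi
  saonugifi → saonuhifi   [intervocalic lenition]
  saonuhifi → saonuifi   [h-loss]
  saonuifi → saonuif   [apocope]
  saonuif (rule 4 does not apply)
  saonuif → saunuif   [pre-nasal raising]
  saunuif → seunuif   [vowel merger]
  giving Mineke seunuif.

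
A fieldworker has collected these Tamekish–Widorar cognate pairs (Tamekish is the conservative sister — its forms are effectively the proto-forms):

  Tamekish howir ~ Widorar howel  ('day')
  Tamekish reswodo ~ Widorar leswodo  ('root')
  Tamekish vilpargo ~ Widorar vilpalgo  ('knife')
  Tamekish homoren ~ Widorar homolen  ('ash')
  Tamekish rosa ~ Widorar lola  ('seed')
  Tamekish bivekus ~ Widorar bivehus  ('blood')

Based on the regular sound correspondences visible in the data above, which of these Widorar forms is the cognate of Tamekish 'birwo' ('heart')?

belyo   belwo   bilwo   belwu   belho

belwo

howir ~ howel — Tamekish i corresponds to Widorar e after a consonant, before r.
vilpargo ~ vilpalgo — Tamekish r corresponds to Widorar l after a vowel, before a consonant other than r, m, n, p, b, f, v.
Applying these to Tamekish 'birwo':
  birwo → berwo   (i→e after a consonant, before r)
  berwo → belwo   (r→l after a vowel, before a consonant other than r, m, n, p, b, f, v)
So the Widorar cognate is 'belwo'.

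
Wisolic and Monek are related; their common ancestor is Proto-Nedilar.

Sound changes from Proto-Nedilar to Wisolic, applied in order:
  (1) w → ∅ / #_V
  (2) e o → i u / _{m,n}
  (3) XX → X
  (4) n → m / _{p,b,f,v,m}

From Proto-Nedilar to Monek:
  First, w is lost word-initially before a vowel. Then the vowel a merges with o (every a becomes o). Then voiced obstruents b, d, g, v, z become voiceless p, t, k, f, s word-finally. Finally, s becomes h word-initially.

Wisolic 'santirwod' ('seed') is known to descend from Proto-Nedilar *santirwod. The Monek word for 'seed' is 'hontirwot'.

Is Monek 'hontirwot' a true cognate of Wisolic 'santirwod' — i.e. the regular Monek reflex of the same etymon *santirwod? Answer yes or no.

yes

Derive the expected Monek reflex of *santirwod:
Monek: *santirwod > sontirwod > sontirwot > hontirwot  (by vowel merger, final devoicing, debuccalisation)
Monek 'hontirwot' matches the regular reflex exactly, so the pair is cognate.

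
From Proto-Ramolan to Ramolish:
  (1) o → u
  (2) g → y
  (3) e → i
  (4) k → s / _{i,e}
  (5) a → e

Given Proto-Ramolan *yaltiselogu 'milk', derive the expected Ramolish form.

Ramolish: *yaltiselogu > yaltiselugu > yaltiseluyu > yaltisiluyu > yeltisiluyu  (by vowel merger, unconditioned shift, vowel merger, vowel merger)

yeltisiluyu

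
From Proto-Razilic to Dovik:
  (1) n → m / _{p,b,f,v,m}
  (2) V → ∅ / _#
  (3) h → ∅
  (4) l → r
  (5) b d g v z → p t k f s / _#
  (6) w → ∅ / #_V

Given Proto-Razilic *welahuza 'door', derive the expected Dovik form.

eraus

Dovik: *welahuza
  welahuza (rule 1 does not apply)
  welahuza → welahuz   [apocope]
  welahuz → welauz   [h-loss]
  welauz → werauz   [unconditioned shift]
  werauz → weraus   [final devoicing]
  weraus → eraus   [glide loss]
  giving Dovik eraus.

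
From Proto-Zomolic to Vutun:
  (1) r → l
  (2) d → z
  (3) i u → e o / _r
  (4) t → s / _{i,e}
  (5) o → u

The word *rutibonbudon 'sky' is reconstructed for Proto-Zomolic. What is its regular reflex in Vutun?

Vutun: *rutibonbudon
  rutibonbudon → lutibonbudon   [unconditioned shift]
  lutibonbudon → lutibonbuzon   [unconditioned shift]
  lutibonbuzon (rule 3 does not apply)
  lutibonbuzon → lusibonbuzon   [palatalisation]
  lusibonbuzon → lusibunbuzun   [vowel merger]
  giving Vutun lusibunbuzun.

lusibunbuzun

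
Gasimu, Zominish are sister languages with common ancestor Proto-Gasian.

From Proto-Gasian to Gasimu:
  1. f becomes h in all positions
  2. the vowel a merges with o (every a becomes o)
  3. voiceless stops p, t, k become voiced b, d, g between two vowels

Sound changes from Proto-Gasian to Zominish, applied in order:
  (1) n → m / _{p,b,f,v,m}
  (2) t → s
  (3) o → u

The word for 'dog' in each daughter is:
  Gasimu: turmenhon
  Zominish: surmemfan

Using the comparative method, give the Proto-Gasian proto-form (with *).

*turmenfan

Position 6: Gasimu has n, Zominish has m. Gasimu preserves n here (none of its changes turn any other segment into n), so the proto-segment is *n.
Position 8: Gasimu has o, Zominish has a. Zominish preserves a here (none of its changes turn any other segment into a), so the proto-segment is *a.
Position 1: Gasimu has t, Zominish has s. Gasimu preserves t here (none of its changes turn any other segment into t), so the proto-segment is *t.
Continuing position by position gives *turmenfan; check it forward:
Gasimu: start from *turmenfan.
  rule 1 (unconditioned shift): turmenfan → turmenhan
  rule 2 (vowel merger): turmenhan → turmenhon
  rule 3: no change — turmenhon
  ⇒ Gasimu turmenhon
Zominish: *turmenfan > turmemfan > surmemfan  (by nasal place assimilation, unconditioned shift)
*turmenfan is the unique common source.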